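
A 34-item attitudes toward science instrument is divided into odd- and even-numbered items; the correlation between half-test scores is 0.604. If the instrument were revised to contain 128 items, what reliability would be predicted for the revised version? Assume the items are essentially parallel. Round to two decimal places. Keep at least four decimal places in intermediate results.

0.92

Spearman-Brown correction (n = 2): r_full = 2·0.604/(1 + 0.604) = 0.7531
Then adjust to 128 items: n = 128/34 = 3.7647
r_new = n·r_full / (1 + (n − 1)·r_full) = 2.8352 / 3.0821 ≈ 0.9199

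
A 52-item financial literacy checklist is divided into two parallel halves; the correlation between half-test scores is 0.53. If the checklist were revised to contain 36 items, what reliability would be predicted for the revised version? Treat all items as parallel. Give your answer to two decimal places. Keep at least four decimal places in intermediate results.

0.61

Spearman-Brown correction (n = 2): r_full = 2·0.53/(1 + 0.53) = 0.6928
Then adjust to 36 items: n = 36/52 = 0.6923
r_new = n·r_full / (1 + (n − 1)·r_full) = 0.4796 / 0.7868 ≈ 0.6096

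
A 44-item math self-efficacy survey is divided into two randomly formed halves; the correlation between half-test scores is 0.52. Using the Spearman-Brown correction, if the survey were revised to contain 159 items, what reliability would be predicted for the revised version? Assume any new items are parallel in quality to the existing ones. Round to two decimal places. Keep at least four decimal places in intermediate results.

Full-test reliability from the split-half r: r_full = 2(0.52)/(1 + 0.52) = 0.6842
Then adjust to 159 items: n = 159/44 = 3.6136
r_new = n·r_full / (1 + (n − 1)·r_full) = 2.4724 / 2.7882 ≈ 0.8867

0.89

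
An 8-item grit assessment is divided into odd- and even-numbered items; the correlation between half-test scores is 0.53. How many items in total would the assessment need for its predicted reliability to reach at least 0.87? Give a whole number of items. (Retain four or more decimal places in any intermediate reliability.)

Corrected full-test reliability: r_full = 2 × 0.53 / (1 + 0.53) ≈ 0.6928
n = r_tgt(1 − r_full) / [r_full(1 − r_tgt)] = 0.87 × 0.3072 / (0.6928 × 0.13) ≈ 2.9675
Required items = 2.9675 × 8 = 23.74, so 24 items.

24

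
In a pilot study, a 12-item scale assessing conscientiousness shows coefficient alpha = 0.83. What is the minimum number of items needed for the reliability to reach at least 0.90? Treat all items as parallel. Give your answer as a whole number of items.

23

Invert Spearman-Brown to solve for n:
n = r*(1 − r) / [ r (1 − r*) ]
n = [0.90 × 0.17] / [0.83 × 0.10]
  = 0.1530 / 0.0830 = 1.8434
Items needed = n × 12 = 1.8434 × 12 ≈ 22.12 → round up to 23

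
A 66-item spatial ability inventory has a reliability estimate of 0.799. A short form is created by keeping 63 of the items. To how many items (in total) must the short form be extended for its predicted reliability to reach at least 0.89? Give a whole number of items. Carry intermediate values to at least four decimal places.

135

Short-form reliability: n = 63/66 = 0.9545; r_63 = n·r/(1+(n−1)r) ≈ 0.7914
Then solve for n' with r_old = 0.7914, r_target = 0.89: n' = 0.89(1 − 0.7914)/[0.7914(1 − 0.89)] = 2.1326
Items = 2.1326 × 63 ≈ 134.35 → 135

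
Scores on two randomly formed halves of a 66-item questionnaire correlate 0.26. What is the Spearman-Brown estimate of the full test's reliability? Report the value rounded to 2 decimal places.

0.41

Each half is half the length of the full test, so the full test is n = 2 times a half.
r_full = 2(0.26) / (1 + 0.26)
r_full = 0.5200 / 1.2600 ≈ 0.4127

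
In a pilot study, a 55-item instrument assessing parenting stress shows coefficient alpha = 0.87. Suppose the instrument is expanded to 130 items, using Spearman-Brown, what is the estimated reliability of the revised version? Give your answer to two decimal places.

Length ratio n = 130/55 = 2.3636
r_new = (2.3636 × 0.87) / (1 + (2.3636 − 1) × 0.87)
r_new = 2.0563 / 2.1863 ≈ 0.9405

0.94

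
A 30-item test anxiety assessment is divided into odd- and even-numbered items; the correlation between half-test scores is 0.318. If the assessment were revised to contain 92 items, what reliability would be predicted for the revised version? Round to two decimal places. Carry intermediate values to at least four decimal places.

0.74

First correct the split-half correlation to full-test reliability: r_full = 2 × 0.318 / (1 + 0.318) ≈ 0.4825
Then adjust to 92 items: n = 92/30 = 3.0667
r_new = n·r_full / (1 + (n − 1)·r_full) = 1.4797 / 1.9972 ≈ 0.7409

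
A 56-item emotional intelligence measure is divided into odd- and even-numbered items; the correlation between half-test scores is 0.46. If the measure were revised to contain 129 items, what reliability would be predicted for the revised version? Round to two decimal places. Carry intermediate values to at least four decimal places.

0.80

Full-test reliability from the split-half r: r_full = 2(0.46)/(1 + 0.46) = 0.6301
Then adjust to 129 items: n = 129/56 = 2.3036
r_new = n·r_full / (1 + (n − 1)·r_full) = 1.4515 / 1.8214 ≈ 0.7969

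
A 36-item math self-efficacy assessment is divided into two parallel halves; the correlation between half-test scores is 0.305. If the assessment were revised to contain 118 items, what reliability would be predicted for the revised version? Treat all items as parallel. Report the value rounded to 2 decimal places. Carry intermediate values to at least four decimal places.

0.74

Spearman-Brown correction (n = 2): r_full = 2·0.305/(1 + 0.305) = 0.4674
Length factor from 36 to 118 items: n = 118/36 = 3.2778
r_new = n·r_full / (1 + (n − 1)·r_full) = 1.5320 / 2.0646 ≈ 0.7420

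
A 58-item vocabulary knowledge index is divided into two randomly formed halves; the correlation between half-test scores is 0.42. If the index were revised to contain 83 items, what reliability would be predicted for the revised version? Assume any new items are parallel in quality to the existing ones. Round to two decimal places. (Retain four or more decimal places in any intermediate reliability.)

Spearman-Brown correction (n = 2): r_full = 2·0.42/(1 + 0.42) = 0.5915
Then adjust to 83 items: n = 83/58 = 1.4310
r_new = n·r_full / (1 + (n − 1)·r_full) = 0.8464 / 1.2549 ≈ 0.6745

0.67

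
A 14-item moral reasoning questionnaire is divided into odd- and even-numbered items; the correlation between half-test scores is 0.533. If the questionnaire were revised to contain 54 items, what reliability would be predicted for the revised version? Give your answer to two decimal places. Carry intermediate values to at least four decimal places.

Spearman-Brown correction (n = 2): r_full = 2·0.533/(1 + 0.533) = 0.6954
Length factor from 14 to 54 items: n = 54/14 = 3.8571
r_new = n·r_full / (1 + (n − 1)·r_full) = 2.6822 / 2.9868 ≈ 0.8980

0.90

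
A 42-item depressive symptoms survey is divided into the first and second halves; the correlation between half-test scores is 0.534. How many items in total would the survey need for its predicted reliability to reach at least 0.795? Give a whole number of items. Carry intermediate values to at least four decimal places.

72

Corrected full-test reliability: r_full = 2 × 0.534 / (1 + 0.534) ≈ 0.6962
Solve Spearman-Brown for n: n = 0.795(1 − 0.6962) / [0.6962(1 − 0.795)] = 1.6923
Items = 1.6923 × 42 ≈ 71.08 → 72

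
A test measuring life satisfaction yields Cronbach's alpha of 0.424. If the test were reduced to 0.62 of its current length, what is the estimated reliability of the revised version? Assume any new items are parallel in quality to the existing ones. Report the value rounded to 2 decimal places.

By Spearman-Brown, r_new = n r / (1 + (n − 1) r).
r_new = (0.62 × 0.424) / (1 + (0.62 − 1) × 0.424)
     = 0.2629 / 0.8389 = 0.3134

0.31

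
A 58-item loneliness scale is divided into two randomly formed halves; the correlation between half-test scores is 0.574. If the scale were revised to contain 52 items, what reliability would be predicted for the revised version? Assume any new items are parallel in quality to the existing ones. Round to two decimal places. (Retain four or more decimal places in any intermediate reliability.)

0.71

Full-test reliability from the split-half r: r_full = 2(0.574)/(1 + 0.574) = 0.7294
Length factor from 58 to 52 items: n = 52/58 = 0.8966
r_new = n·r_full / (1 + (n − 1)·r_full) = 0.6540 / 0.9246 ≈ 0.7073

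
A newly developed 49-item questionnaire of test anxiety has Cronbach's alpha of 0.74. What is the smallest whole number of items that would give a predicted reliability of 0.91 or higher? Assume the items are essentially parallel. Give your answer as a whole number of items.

n = 0.91(1 − 0.74) / [0.74(1 − 0.91)]
n = 0.2366 / 0.0666 ≈ 3.5526
3.5526 × 49 = 174.08 → 175 items

175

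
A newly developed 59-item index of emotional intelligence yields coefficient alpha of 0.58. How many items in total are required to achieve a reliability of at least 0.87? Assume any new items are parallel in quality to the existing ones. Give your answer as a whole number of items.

286

Invert Spearman-Brown to solve for n:
n = r*(1 − r) / [ r (1 − r*) ]
n = [0.87 × 0.42] / [0.58 × 0.13]
n = 0.3654 / 0.0754 ≈ 4.8462
So the test needs 4.8462 × 59 ≈ 285.93 items; rounding up, 286.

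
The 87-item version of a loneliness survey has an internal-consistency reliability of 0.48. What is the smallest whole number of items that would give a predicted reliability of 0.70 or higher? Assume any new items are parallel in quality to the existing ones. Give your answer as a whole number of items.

220

Rearranging the Spearman-Brown formula for n,
n = r_target (1 − r_old) / [ r_old (1 − r_target) ]
n = [0.70 × 0.52] / [0.48 × 0.30]
  = 0.3640 / 0.1440 = 2.5278
2.5278 × 87 = 219.92 → 220 items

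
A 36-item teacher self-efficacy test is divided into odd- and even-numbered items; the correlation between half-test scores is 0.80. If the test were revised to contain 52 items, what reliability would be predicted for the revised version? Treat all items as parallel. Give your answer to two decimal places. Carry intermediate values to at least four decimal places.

Full-test reliability from the split-half r: r_full = 2(0.80)/(1 + 0.80) = 0.8889
Length factor from 36 to 52 items: n = 52/36 = 1.4444
r_new = n·r_full / (1 + (n − 1)·r_full) = 1.2839 / 1.3950 ≈ 0.9204

0.92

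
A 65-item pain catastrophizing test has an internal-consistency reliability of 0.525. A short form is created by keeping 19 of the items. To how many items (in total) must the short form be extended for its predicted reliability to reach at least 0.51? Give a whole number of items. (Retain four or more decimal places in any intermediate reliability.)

62

Short-form reliability: n = 19/65 = 0.2923; r_19 = n·r/(1+(n−1)r) ≈ 0.2442
Then solve for n' with r_old = 0.2442, r_target = 0.51: n' = 0.51(1 − 0.2442)/[0.2442(1 − 0.51)] = 3.2213
Items = 3.2213 × 19 ≈ 61.20 → 62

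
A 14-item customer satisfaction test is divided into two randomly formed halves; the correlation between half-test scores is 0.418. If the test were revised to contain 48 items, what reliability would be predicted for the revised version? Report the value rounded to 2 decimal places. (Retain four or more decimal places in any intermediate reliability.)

First correct the split-half correlation to full-test reliability: r_full = 2 × 0.418 / (1 + 0.418) ≈ 0.5896
Then adjust to 48 items: n = 48/14 = 3.4286
r_new = n·r_full / (1 + (n − 1)·r_full) = 2.0215 / 2.4319 ≈ 0.8312

0.83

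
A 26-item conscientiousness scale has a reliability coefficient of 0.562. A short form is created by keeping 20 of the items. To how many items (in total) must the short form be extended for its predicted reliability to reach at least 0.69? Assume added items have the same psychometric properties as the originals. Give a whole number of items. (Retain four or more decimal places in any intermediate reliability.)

46

Short-form reliability: n = 20/26 = 0.7692; r_20 = n·r/(1+(n−1)r) ≈ 0.4967
Then solve for n' with r_old = 0.4967, r_target = 0.69: n' = 0.69(1 − 0.4967)/[0.4967(1 − 0.69)] = 2.2554
Total items = 2.2554 × 20 = 45.11, rounded up to 46.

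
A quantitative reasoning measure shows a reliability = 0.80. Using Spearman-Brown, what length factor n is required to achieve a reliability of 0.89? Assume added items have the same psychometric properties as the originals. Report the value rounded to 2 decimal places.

n = 0.89 × (1 − 0.80) / [ 0.80 × (1 − 0.89) ]
  = 0.1780 / 0.0880 = 2.0227

2.02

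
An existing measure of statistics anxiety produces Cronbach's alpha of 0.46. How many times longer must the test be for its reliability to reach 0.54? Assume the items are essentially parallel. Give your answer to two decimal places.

n = 0.54 × (1 − 0.46) / [ 0.46 × (1 − 0.54) ]
  = 0.2916 / 0.2116 = 1.3781

1.38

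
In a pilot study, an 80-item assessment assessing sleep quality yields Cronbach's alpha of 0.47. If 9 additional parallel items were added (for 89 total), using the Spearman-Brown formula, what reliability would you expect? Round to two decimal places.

The new length is 89/80 = 1.1125 times the old.
r_new = 1.1125·0.47 / [1 + (1.1125 − 1)·0.47]
r_new = 0.5229 / 1.0529 ≈ 0.4966

0.50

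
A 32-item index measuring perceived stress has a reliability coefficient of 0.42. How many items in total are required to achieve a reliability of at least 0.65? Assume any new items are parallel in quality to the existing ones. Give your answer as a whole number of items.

n = 0.65 × (1 − 0.42) / [ 0.42 × (1 − 0.65) ]
  = 0.3770 / 0.1470 = 2.5646
Items needed = n × 32 = 2.5646 × 32 ≈ 82.07 → round up to 83

83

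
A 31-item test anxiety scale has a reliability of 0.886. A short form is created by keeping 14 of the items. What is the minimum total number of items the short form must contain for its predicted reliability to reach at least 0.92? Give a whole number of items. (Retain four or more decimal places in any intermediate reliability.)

46

Short-form reliability: n = 14/31 = 0.4516; r_14 = n·r/(1+(n−1)r) ≈ 0.7783
Length factor from the short form to reach 0.92: n' = 0.92(1 − 0.7783) / [0.7783(1 − 0.92)] ≈ 3.2758
Total items = 3.2758 × 14 = 45.86, rounded up to 46.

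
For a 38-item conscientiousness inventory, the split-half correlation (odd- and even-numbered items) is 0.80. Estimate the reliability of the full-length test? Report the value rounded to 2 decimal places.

0.89

Apply the Spearman-Brown correction with n = 2:
r_full = 2(0.80) / (1 + 0.80)
       = 1.6000 / 1.8000 = 0.8889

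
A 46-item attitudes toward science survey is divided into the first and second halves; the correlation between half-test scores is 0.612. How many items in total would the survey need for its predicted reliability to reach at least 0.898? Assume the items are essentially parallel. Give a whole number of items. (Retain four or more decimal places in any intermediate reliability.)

Corrected full-test reliability: r_full = 2 × 0.612 / (1 + 0.612) ≈ 0.7593
Solve Spearman-Brown for n: n = 0.898(1 − 0.7593) / [0.7593(1 − 0.898)] = 2.7909
Items = 2.7909 × 46 ≈ 128.38 → 129

129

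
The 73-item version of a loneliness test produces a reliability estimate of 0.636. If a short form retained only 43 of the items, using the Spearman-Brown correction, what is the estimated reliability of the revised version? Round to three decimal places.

0.507

Length ratio n = 43/73 = 0.589
r_new = 0.589·0.636 / [1 + (0.589 − 1)·0.636]
     = 0.3746 / 0.7386 = 0.5072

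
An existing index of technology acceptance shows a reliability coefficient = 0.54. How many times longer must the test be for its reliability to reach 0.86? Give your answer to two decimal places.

5.23

Spearman-Brown solved for the length factor n:
n = r*(1 − r) / [ r (1 − r*) ]
n = 0.86(1 − 0.54) / [0.54(1 − 0.86)]
n = 0.3956 / 0.0756 ≈ 5.2328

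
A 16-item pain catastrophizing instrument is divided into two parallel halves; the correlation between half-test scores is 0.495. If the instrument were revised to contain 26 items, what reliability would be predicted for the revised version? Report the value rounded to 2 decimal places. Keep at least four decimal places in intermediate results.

0.76

Full-test reliability from the split-half r: r_full = 2(0.495)/(1 + 0.495) = 0.6622
Length factor from 16 to 26 items: n = 26/16 = 1.6250
r_new = n·r_full / (1 + (n − 1)·r_full) = 1.0761 / 1.4139 ≈ 0.7611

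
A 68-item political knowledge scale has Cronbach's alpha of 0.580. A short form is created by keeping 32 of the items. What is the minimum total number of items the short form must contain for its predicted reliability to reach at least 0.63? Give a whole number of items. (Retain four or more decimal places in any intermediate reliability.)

84

Short-form reliability: n = 32/68 = 0.4706; r_32 = n·r/(1+(n−1)r) ≈ 0.3939
Then solve for n' with r_old = 0.3939, r_target = 0.63: n' = 0.63(1 − 0.3939)/[0.3939(1 − 0.63)] = 2.6200
Total items = 2.6200 × 32 = 83.84, rounded up to 84.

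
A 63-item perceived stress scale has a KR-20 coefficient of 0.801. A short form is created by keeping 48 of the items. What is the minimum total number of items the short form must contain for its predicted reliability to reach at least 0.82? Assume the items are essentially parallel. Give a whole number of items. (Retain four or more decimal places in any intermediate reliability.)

72

Short-form reliability: n = 48/63 = 0.7619; r_48 = n·r/(1+(n−1)r) ≈ 0.7541
Length factor from the short form to reach 0.82: n' = 0.82(1 − 0.7541) / [0.7541(1 − 0.82)] ≈ 1.4855
Total items = 1.4855 × 48 = 71.30, rounded up to 72.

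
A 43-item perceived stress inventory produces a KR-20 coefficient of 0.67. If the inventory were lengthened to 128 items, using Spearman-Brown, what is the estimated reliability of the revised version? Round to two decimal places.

Length ratio n = 128/43 = 2.9767
r_new = (2.9767 × 0.67) / (1 + (2.9767 − 1) × 0.67)
r_new = 1.9944 / 2.3244 ≈ 0.8580

0.86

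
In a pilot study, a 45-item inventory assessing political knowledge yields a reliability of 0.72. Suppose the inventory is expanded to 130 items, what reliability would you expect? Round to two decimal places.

Length ratio n = 130/45 = 2.8889
Spearman-Brown: r_new = n·r / (1 + (n − 1)·r)
r_new = 2.8889·0.72 / [1 + (2.8889 − 1)·0.72]
     = 2.0800 / 2.3600 = 0.8814

0.88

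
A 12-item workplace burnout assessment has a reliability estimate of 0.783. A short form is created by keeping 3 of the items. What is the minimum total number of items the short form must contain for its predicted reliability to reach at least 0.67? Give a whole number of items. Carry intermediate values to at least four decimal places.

7

Short-form reliability: n = 3/12 = 0.2500; r_3 = n·r/(1+(n−1)r) ≈ 0.4743
Then solve for n' with r_old = 0.4743, r_target = 0.67: n' = 0.67(1 − 0.4743)/[0.4743(1 − 0.67)] = 2.2503
Total items = 2.2503 × 3 = 6.75, rounded up to 7.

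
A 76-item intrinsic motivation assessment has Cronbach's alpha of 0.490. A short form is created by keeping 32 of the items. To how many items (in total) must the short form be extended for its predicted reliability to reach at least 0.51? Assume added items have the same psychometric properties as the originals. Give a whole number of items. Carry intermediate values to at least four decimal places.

Short-form reliability: n = 32/76 = 0.4211; r_32 = n·r/(1+(n−1)r) ≈ 0.2880
Then solve for n' with r_old = 0.2880, r_target = 0.51: n' = 0.51(1 − 0.2880)/[0.2880(1 − 0.51)] = 2.5731
Items = 2.5731 × 32 ≈ 82.34 → 83

83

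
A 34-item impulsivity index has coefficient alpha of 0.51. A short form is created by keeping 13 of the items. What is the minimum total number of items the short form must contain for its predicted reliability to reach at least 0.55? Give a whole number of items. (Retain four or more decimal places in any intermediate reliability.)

40

Short-form reliability: n = 13/34 = 0.3824; r_13 = n·r/(1+(n−1)r) ≈ 0.2847
Then solve for n' with r_old = 0.2847, r_target = 0.55: n' = 0.55(1 − 0.2847)/[0.2847(1 − 0.55)] = 3.0708
Items = 3.0708 × 13 ≈ 39.92 → 40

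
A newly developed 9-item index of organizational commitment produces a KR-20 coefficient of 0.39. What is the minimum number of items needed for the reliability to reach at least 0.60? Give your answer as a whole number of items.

22

n = 0.60 × (1 − 0.39) / [ 0.39 × (1 − 0.60) ]
n = 0.3660 / 0.1560 ≈ 2.3462
So the test needs 2.3462 × 9 ≈ 21.12 items; rounding up, 22.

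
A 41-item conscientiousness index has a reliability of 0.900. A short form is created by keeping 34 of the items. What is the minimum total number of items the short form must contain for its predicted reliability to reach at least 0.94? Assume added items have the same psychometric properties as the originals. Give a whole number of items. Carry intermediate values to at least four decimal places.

72

First, r for the 34-item form: n = 34/41 = 0.8293, so r_34 = 0.8293·0.900/(1 + (0.8293 − 1)·0.900) = 0.8818
Length factor from the short form to reach 0.94: n' = 0.94(1 − 0.8818) / [0.8818(1 − 0.94)] ≈ 2.1000
Items = 2.1000 × 34 ≈ 71.40 → 72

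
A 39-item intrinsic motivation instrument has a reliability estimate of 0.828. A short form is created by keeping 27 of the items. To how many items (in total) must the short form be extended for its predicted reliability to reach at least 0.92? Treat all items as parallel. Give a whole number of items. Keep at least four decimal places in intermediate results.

94

Short-form reliability: n = 27/39 = 0.6923; r_27 = n·r/(1+(n−1)r) ≈ 0.7692
Then solve for n' with r_old = 0.7692, r_target = 0.92: n' = 0.92(1 − 0.7692)/[0.7692(1 − 0.92)] = 3.4506
Items = 3.4506 × 27 ≈ 93.17 → 94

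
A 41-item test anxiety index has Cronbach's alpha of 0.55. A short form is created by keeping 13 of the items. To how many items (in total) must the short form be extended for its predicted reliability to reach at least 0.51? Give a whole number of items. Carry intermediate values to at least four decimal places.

35

Short-form reliability: n = 13/41 = 0.3171; r_13 = n·r/(1+(n−1)r) ≈ 0.2793
Then solve for n' with r_old = 0.2793, r_target = 0.51: n' = 0.51(1 − 0.2793)/[0.2793(1 − 0.51)] = 2.6857
Total items = 2.6857 × 13 = 34.91, rounded up to 35.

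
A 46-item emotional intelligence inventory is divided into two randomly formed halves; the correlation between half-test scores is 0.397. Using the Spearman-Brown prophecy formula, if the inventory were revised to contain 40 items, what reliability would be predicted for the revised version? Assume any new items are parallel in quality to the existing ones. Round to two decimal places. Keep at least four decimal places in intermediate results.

0.53

First correct the split-half correlation to full-test reliability: r_full = 2 × 0.397 / (1 + 0.397) ≈ 0.5684
Length factor from 46 to 40 items: n = 40/46 = 0.8696
r_new = n·r_full / (1 + (n − 1)·r_full) = 0.4943 / 0.9259 ≈ 0.5339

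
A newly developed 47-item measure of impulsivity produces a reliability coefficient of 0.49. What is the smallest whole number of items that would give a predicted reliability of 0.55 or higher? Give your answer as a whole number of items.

Spearman-Brown solved for the length factor n:
n = r_target (1 − r_old) / [ r_old (1 − r_target) ]
n = [0.55 × 0.51] / [0.49 × 0.45]
  = 0.2805 / 0.2205 = 1.2721
1.2721 × 47 = 59.79 → 60 items

60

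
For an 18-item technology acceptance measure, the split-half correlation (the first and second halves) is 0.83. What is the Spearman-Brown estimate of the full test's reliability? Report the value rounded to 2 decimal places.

0.91

The full test is twice the length of either half (n = 2).
r_full = 2(0.83) / (1 + 0.83)
       = 1.6600 / 1.8300 = 0.9071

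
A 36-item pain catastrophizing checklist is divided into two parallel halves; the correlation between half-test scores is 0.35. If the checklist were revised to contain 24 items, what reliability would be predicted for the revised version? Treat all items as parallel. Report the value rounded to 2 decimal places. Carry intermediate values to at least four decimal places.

0.42

First correct the split-half correlation to full-test reliability: r_full = 2 × 0.35 / (1 + 0.35) ≈ 0.5185
Length factor from 36 to 24 items: n = 24/36 = 0.6667
r_new = n·r_full / (1 + (n − 1)·r_full) = 0.3457 / 0.8272 ≈ 0.4179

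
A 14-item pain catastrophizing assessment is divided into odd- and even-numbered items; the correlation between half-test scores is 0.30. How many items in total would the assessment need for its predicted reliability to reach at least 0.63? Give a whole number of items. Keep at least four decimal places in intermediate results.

Corrected full-test reliability: r_full = 2 × 0.30 / (1 + 0.30) ≈ 0.4615
Solve Spearman-Brown for n: n = 0.63(1 − 0.4615) / [0.4615(1 − 0.63)] = 1.9868
Items = 1.9868 × 14 ≈ 27.82 → 28

28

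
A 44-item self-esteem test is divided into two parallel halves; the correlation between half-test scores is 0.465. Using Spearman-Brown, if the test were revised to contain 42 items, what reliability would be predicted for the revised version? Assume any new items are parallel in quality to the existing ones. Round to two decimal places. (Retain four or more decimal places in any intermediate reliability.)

0.62

First correct the split-half correlation to full-test reliability: r_full = 2 × 0.465 / (1 + 0.465) ≈ 0.6348
Then adjust to 42 items: n = 42/44 = 0.9545
r_new = n·r_full / (1 + (n − 1)·r_full) = 0.6059 / 0.9711 ≈ 0.6239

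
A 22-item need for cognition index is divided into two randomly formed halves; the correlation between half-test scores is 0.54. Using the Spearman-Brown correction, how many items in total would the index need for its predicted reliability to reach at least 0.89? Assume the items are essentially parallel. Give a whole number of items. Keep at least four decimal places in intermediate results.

76

r_full = 2(0.54)/(1 + 0.54) = 0.7013
Solve Spearman-Brown for n: n = 0.89(1 − 0.7013) / [0.7013(1 − 0.89)] = 3.4461
Items = 3.4461 × 22 ≈ 75.81 → 76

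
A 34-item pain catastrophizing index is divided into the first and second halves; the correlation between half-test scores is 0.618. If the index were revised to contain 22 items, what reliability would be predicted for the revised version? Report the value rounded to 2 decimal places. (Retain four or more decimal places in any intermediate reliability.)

Spearman-Brown correction (n = 2): r_full = 2·0.618/(1 + 0.618) = 0.7639
Then adjust to 22 items: n = 22/34 = 0.6471
r_new = n·r_full / (1 + (n − 1)·r_full) = 0.4943 / 0.7304 ≈ 0.6768

0.68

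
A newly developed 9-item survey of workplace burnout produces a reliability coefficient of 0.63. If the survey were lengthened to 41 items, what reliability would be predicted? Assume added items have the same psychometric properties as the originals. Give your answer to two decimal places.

0.89

The new length is 41/9 = 4.5556 times the old.
r_new = (4.5556 × 0.63) / (1 + (4.5556 − 1) × 0.63)
     = 2.8700 / 3.2400 = 0.8858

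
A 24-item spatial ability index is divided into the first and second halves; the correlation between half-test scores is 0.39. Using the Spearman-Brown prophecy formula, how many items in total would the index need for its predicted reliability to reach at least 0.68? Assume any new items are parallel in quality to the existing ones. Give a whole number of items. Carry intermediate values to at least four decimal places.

Corrected full-test reliability: r_full = 2 × 0.39 / (1 + 0.39) ≈ 0.5612
n = r_tgt(1 − r_full) / [r_full(1 − r_tgt)] = 0.68 × 0.4388 / (0.5612 × 0.32) ≈ 1.6615
Required items = 1.6615 × 24 = 39.88, so 40 items.

40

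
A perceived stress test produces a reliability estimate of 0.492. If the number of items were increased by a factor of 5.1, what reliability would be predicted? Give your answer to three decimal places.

0.832

r_new = (5.1 × 0.492) / (1 + (5.1 − 1) × 0.492)
r_new = 2.5092 / 3.0172 ≈ 0.8316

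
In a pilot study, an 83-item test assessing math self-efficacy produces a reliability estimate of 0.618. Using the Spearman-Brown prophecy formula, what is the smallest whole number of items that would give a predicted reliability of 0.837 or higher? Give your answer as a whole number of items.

264

Invert Spearman-Brown to solve for n:
n = r_target (1 − r_old) / [ r_old (1 − r_target) ]
n = 0.837 × (1 − 0.618) / [ 0.618 × (1 − 0.837) ]
  = 0.319734 / 0.100734 = 3.1740
Items needed = n × 83 = 3.1740 × 83 ≈ 263.44 → round up to 264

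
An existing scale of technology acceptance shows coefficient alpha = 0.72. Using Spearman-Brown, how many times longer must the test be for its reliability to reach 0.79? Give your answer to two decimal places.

1.46

Invert Spearman-Brown to solve for n:
n = r*(1 − r) / [ r (1 − r*) ]
n = 0.79(1 − 0.72) / [0.72(1 − 0.79)]
n = 0.2212 / 0.1512 ≈ 1.4630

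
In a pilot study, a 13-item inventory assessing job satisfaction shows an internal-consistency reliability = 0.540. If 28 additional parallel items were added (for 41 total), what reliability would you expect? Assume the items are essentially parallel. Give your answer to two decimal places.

The new length is 41/13 = 3.1538 times the old.
r_new = 3.1538·0.540 / [1 + (3.1538 − 1)·0.540]
r_new = 1.7031 / 2.1631 ≈ 0.7873

0.79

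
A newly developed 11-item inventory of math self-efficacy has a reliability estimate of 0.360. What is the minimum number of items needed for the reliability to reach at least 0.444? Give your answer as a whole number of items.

16

n = 0.444 × (1 − 0.360) / [ 0.360 × (1 − 0.444) ]
  = 0.284160 / 0.200160 = 1.4197
So the test needs 1.4197 × 11 ≈ 15.62 items; rounding up, 16.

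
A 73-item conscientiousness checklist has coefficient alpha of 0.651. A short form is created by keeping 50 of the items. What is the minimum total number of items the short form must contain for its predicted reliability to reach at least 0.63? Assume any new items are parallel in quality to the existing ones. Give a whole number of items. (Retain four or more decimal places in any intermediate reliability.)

67

First, r for the 50-item form: n = 50/73 = 0.6849, so r_50 = 0.6849·0.651/(1 + (0.6849 − 1)·0.651) = 0.5609
Length factor from the short form to reach 0.63: n' = 0.63(1 − 0.5609) / [0.5609(1 − 0.63)] ≈ 1.3330
Total items = 1.3330 × 50 = 66.65, rounded up to 67.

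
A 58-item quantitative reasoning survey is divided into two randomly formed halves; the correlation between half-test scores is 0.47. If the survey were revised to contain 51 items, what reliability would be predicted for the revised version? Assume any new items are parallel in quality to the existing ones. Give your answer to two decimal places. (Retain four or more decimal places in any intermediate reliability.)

Spearman-Brown correction (n = 2): r_full = 2·0.47/(1 + 0.47) = 0.6395
Then adjust to 51 items: n = 51/58 = 0.8793
r_new = n·r_full / (1 + (n − 1)·r_full) = 0.5623 / 0.9228 ≈ 0.6093

0.61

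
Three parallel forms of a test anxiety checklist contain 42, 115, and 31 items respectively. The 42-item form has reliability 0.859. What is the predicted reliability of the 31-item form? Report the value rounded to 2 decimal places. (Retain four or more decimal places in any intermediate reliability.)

Only the ratio of lengths matters: n = 31/42 = 0.7381
r_{31} = n·r / (1 + (n − 1)·r) = 0.6340 / 0.7750 ≈ 0.8181

0.82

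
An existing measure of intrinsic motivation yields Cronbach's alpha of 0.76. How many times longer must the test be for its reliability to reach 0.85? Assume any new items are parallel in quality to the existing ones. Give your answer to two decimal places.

Rearranging the Spearman-Brown formula for n,
n = r*(1 − r) / [ r (1 − r*) ]
n = [0.85 × 0.24] / [0.76 × 0.15]
n = 0.2040 / 0.1140 ≈ 1.7895

1.79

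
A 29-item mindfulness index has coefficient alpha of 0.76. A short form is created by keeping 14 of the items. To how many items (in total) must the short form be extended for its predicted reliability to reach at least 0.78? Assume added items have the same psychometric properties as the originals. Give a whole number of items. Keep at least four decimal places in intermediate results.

Short-form reliability: n = 14/29 = 0.4828; r_14 = n·r/(1+(n−1)r) ≈ 0.6046
Length factor from the short form to reach 0.78: n' = 0.78(1 − 0.6046) / [0.6046(1 − 0.78)] ≈ 2.3187
Total items = 2.3187 × 14 = 32.46, rounded up to 33.

33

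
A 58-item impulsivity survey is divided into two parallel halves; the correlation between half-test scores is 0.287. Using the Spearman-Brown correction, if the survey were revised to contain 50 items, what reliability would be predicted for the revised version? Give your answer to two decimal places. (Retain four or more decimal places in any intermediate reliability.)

Spearman-Brown correction (n = 2): r_full = 2·0.287/(1 + 0.287) = 0.4460
Then adjust to 50 items: n = 50/58 = 0.8621
r_new = n·r_full / (1 + (n − 1)·r_full) = 0.3845 / 0.9385 ≈ 0.4097

0.41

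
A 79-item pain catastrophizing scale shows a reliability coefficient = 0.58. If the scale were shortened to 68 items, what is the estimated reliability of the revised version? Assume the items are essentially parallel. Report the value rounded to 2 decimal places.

0.54

Length ratio n = 68/79 = 0.8608
Spearman-Brown: r_new = n·r / (1 + (n − 1)·r)
r_new = (0.8608 × 0.58) / (1 + (0.8608 − 1) × 0.58)
r_new = 0.4993 / 0.9193 ≈ 0.5431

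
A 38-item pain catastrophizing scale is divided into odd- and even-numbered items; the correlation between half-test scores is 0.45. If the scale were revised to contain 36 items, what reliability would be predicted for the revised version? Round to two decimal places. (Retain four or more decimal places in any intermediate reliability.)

0.61

Full-test reliability from the split-half r: r_full = 2(0.45)/(1 + 0.45) = 0.6207
Then adjust to 36 items: n = 36/38 = 0.9474
r_new = n·r_full / (1 + (n − 1)·r_full) = 0.5881 / 0.9674 ≈ 0.6079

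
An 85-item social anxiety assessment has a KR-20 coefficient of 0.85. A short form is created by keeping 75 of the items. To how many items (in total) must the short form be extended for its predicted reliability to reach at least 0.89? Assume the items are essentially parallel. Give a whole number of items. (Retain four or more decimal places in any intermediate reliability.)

122

Short-form reliability: n = 75/85 = 0.8824; r_75 = n·r/(1+(n−1)r) ≈ 0.8333
Length factor from the short form to reach 0.89: n' = 0.89(1 − 0.8333) / [0.8333(1 − 0.89)] ≈ 1.6186
Total items = 1.6186 × 75 = 121.39, rounded up to 122.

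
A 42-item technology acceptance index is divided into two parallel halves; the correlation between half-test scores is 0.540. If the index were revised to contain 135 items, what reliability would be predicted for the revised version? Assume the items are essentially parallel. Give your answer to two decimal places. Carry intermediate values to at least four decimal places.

0.88

First correct the split-half correlation to full-test reliability: r_full = 2 × 0.540 / (1 + 0.540) ≈ 0.7013
Length factor from 42 to 135 items: n = 135/42 = 3.2143
r_new = n·r_full / (1 + (n − 1)·r_full) = 2.2542 / 2.5529 ≈ 0.8830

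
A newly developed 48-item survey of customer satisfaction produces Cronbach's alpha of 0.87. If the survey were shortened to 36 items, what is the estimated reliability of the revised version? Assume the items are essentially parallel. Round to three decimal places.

0.834

Length ratio n = 36/48 = 0.75
Spearman-Brown: r_new = n·r / (1 + (n − 1)·r)
r_new = 0.75·0.87 / [1 + (0.75 − 1)·0.87]
r_new = 0.6525 / 0.7825 ≈ 0.8339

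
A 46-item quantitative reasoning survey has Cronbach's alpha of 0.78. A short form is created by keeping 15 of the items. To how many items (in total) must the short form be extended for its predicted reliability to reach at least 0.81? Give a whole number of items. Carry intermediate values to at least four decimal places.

First, r for the 15-item form: n = 15/46 = 0.3261, so r_15 = 0.3261·0.78/(1 + (0.3261 − 1)·0.78) = 0.5362
Then solve for n' with r_old = 0.5362, r_target = 0.81: n' = 0.81(1 − 0.5362)/[0.5362(1 − 0.81)] = 3.6875
Total items = 3.6875 × 15 = 55.31, rounded up to 56.

56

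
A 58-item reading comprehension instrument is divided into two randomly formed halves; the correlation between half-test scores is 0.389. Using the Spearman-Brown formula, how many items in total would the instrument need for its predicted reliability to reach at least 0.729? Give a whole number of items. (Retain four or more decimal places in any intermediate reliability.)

123

r_full = 2(0.389)/(1 + 0.389) = 0.5601
n = r_tgt(1 − r_full) / [r_full(1 − r_tgt)] = 0.729 × 0.4399 / (0.5601 × 0.271) ≈ 2.1127
Items = 2.1127 × 58 ≈ 122.54 → 123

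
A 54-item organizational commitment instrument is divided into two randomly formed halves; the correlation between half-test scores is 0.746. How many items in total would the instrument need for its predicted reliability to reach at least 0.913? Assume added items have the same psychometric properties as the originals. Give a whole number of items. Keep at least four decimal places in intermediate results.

r_full = 2(0.746)/(1 + 0.746) = 0.8545
n = r_tgt(1 − r_full) / [r_full(1 − r_tgt)] = 0.913 × 0.1455 / (0.8545 × 0.087) ≈ 1.7869
Required items = 1.7869 × 54 = 96.49, so 97 items.

97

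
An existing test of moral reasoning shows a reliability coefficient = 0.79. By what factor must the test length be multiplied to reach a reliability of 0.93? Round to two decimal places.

3.53

Rearranging the Spearman-Brown formula for n,
n = r*(1 − r) / [ r (1 − r*) ]
n = [0.93 × 0.21] / [0.79 × 0.07]
n = 0.1953 / 0.0553 ≈ 3.5316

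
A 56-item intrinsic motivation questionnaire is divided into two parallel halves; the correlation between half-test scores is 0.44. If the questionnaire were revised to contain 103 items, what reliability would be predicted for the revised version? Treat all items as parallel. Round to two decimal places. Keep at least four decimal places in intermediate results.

0.74

Full-test reliability from the split-half r: r_full = 2(0.44)/(1 + 0.44) = 0.6111
Length factor from 56 to 103 items: n = 103/56 = 1.8393
r_new = n·r_full / (1 + (n − 1)·r_full) = 1.1240 / 1.5129 ≈ 0.7429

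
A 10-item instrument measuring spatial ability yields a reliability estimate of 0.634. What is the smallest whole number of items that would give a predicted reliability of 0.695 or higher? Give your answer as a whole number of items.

Spearman-Brown solved for the length factor n:
n = r*(1 − r) / [ r (1 − r*) ]
n = 0.695(1 − 0.634) / [0.634(1 − 0.695)]
n = 0.254370 / 0.193370 ≈ 1.3155
Items needed = n × 10 = 1.3155 × 10 ≈ 13.15 → round up to 14

14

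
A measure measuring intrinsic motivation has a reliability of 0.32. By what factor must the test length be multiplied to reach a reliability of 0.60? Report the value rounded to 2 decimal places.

3.19

Spearman-Brown solved for the length factor n:
n = r*(1 − r) / [ r (1 − r*) ]
n = 0.60 × (1 − 0.32) / [ 0.32 × (1 − 0.60) ]
  = 0.4080 / 0.1280 = 3.1875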